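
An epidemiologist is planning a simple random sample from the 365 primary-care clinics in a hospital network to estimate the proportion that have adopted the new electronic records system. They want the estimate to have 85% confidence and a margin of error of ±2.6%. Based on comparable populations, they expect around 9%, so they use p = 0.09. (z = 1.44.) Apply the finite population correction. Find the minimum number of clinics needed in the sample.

Unadjusted: n₀ = 1.44² × 0.09 × 0.91 / 0.026² ≈ 251.22, so n₀ = 252.
Finite population correction with N = 365: n = n₀ / (1 + (n₀−1)/N) = 252 / (1 + 251/365) = 252 / 1.6877 ≈ 149.32.
Rounding up, n = 150.

150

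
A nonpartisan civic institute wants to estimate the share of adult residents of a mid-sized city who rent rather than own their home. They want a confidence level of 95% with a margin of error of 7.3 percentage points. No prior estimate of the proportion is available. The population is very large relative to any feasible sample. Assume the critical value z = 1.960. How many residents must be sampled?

181

With no prior estimate, use p = 0.5, giving p(1−p) = 0.25.
n = z²·p(1−p)/E² = 1.960² × 0.2500 / 0.073² = 3.8416 × 0.2500 / 0.005329 ≈ 180.22.
Rounding up gives n = 181.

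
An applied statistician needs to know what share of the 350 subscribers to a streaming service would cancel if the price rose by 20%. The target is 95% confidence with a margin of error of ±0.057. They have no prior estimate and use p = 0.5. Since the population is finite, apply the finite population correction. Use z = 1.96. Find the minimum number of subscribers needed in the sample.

Unadjusted: n₀ = 1.96² × 0.50 × 0.50 / 0.057² ≈ 295.60, so n₀ = 296.
Finite population correction with N = 350: n = n₀ / (1 + (n₀−1)/N) = 296 / (1 + 295/350) = 296 / 1.8429 ≈ 160.62.
Rounding up, n = 161.

161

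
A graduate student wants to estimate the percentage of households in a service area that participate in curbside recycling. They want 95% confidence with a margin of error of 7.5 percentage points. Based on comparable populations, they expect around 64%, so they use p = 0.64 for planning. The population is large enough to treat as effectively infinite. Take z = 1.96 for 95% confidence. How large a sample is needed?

158

With p = 0.64, p(1−p) = 0.2304.
n = z²·p(1−p)/E² = 1.96² × 0.2304 / 0.075² = 3.8416 × 0.2304 / 0.005625 ≈ 157.35.
Rounding up gives n = 158.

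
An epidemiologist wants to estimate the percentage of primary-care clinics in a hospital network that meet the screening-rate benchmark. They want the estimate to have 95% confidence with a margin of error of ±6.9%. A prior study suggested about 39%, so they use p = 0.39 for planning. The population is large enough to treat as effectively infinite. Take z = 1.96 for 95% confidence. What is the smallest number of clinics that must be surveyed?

With p = 0.39, p(1−p) = 0.2379.
n = z²·p(1−p)/E² = 1.96² × 0.2379 / 0.069² = 3.8416 × 0.2379 / 0.004761 ≈ 191.96.
Rounding up gives n = 192.

192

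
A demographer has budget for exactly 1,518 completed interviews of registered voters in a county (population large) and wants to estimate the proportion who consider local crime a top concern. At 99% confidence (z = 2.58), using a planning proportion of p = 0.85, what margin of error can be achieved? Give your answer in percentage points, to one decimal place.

2.4

SE(p̂) = √[p(1−p)/n] = √[0.1275/1518] = 0.00916.
E = z × SE = 2.58 × 0.00916 = 0.02364, or 2.4 percentage points.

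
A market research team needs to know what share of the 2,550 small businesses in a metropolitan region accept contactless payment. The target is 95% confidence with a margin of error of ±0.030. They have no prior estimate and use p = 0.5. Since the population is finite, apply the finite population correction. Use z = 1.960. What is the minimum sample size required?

Unadjusted: n₀ = 1.960² × 0.50 × 0.50 / 0.030² ≈ 1067.11, so n₀ = 1068.
Finite population correction with N = 2,550: n = n₀ / (1 + (n₀−1)/N) = 1068 / (1 + 1067/2550) = 1068 / 1.4184 ≈ 752.94.
Rounding up, n = 753.

753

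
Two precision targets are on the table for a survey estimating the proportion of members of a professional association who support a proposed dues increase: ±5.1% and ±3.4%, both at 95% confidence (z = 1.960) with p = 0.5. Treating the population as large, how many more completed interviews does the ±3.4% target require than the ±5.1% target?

461

At ±5.1%: n = 1.960² × 0.2500 / 0.051² ≈ 369.24 → 370.
At ±3.4%: n = 1.960² × 0.2500 / 0.034² ≈ 830.80 → 831.
Additional respondents: 831 − 370 = 461.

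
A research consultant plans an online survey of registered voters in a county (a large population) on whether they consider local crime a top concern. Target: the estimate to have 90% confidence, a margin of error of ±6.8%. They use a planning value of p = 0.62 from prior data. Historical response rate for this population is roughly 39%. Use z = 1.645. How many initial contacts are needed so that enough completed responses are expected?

Completed interviews needed: n₀ = 1.645² × 0.2356 / 0.068² ≈ 137.88 → 138.
At a 39% response rate, contacts needed = 138 / 0.39 ≈ 353.85 → 354.

354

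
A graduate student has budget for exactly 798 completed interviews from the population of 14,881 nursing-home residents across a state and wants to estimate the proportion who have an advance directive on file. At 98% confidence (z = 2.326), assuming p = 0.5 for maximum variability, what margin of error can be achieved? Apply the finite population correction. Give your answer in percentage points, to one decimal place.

Finite-population factor: (N−n)/(N−1) = (14881−798)/(14881−1) = 0.9464.
SE(p̂) = √[p(1−p)/n · (N−n)/(N−1)] = √[0.2500/798 × 0.9464] = 0.01722.
E = z × SE = 2.326 × 0.01722 = 0.04005 ≈ 4.0 percentage points.

4.0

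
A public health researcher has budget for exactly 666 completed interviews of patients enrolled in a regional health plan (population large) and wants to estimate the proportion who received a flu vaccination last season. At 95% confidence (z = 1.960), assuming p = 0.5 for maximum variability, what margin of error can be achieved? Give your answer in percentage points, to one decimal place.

3.8

SE(p̂) = √[p(1−p)/n] = √[0.2500/666] = 0.01937.
E = z × SE = 1.960 × 0.01937 = 0.03797, or 3.8 percentage points.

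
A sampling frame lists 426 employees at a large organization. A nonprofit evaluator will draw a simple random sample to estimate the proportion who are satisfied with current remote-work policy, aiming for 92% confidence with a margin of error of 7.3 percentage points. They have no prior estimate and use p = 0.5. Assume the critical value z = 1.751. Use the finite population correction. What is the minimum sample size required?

108

Unadjusted: n₀ = 1.751² × 0.50 × 0.50 / 0.073² ≈ 143.84, so n₀ = 144.
Finite population correction with N = 426: n = n₀ / (1 + (n₀−1)/N) = 144 / (1 + 143/426) = 144 / 1.3357 ≈ 107.81.
Rounding up, n = 108.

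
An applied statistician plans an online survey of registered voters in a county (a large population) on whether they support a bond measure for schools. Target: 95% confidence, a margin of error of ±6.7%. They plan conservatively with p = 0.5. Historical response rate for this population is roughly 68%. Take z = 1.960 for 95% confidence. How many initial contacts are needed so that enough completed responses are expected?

315

Completed interviews needed: n₀ = 1.960² × 0.2500 / 0.067² ≈ 213.95 → 214.
At a 68% response rate, contacts needed = 214 / 0.68 ≈ 314.71 → 315.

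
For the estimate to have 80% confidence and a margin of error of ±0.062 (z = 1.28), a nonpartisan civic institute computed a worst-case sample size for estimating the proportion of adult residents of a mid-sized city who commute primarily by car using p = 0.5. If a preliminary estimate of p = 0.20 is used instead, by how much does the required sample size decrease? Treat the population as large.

Conservative (p = 0.5): n = 1.28² × 0.25 / 0.062² ≈ 106.56 → 107.
Using p = 0.20: p(1−p) = 0.1600, so n = 1.28² × 0.1600 / 0.062² ≈ 68.20 → 69.
Reduction: 107 − 69 = 38.

38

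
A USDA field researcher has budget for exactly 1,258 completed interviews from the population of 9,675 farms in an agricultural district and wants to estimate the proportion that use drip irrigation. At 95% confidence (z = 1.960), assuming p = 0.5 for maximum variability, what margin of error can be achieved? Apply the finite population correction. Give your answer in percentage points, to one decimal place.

2.6

Finite-population factor: (N−n)/(N−1) = (9675−1258)/(9675−1) = 0.8701.
SE(p̂) = √[p(1−p)/n · (N−n)/(N−1)] = √[0.2500/1258 × 0.8701] = 0.01315.
E = z × SE = 1.960 × 0.01315 = 0.02577 ≈ 2.6 percentage points.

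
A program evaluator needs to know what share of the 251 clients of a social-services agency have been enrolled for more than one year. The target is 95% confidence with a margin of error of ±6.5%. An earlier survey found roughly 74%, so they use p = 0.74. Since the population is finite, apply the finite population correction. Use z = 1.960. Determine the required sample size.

104

Unadjusted: n₀ = 1.960² × 0.74 × 0.26 / 0.065² ≈ 174.94, so n₀ = 175.
Finite population correction with N = 251: n = n₀ / (1 + (n₀−1)/N) = 175 / (1 + 174/251) = 175 / 1.6932 ≈ 103.35.
Rounding up, n = 104.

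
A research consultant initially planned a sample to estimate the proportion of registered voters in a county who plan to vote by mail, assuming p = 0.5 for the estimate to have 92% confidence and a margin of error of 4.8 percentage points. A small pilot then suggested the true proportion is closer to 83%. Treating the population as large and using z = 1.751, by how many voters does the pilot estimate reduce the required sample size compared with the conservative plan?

145

Conservative (p = 0.5): n = 1.751² × 0.25 / 0.048² ≈ 332.68 → 333.
Using p = 0.83: p(1−p) = 0.1411, so n = 1.751² × 0.1411 / 0.048² ≈ 187.77 → 188.
Reduction: 333 − 188 = 145.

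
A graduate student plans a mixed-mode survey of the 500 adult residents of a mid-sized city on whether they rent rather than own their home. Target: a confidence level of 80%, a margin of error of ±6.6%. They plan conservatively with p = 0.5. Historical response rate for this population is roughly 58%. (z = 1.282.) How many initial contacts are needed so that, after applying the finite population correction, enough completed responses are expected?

138

Completed interviews needed (unadjusted): n₀ = 1.282² × 0.2500 / 0.066² ≈ 94.33 → 95.
FPC for N = 500: n = 95 / (1 + 94/500) = 95 / 1.1880 ≈ 79.97 → 80.
At a 58% response rate, contacts needed = 80 / 0.58 ≈ 137.93 → 138.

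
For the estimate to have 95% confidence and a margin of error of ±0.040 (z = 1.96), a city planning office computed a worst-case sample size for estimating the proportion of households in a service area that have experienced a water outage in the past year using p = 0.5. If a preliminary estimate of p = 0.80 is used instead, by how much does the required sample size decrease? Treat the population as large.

216

Conservative (p = 0.5): n = 1.96² × 0.25 / 0.040² ≈ 600.25 → 601.
Using p = 0.80: p(1−p) = 0.1600, so n = 1.96² × 0.1600 / 0.040² ≈ 384.16 → 385.
Reduction: 601 − 385 = 216.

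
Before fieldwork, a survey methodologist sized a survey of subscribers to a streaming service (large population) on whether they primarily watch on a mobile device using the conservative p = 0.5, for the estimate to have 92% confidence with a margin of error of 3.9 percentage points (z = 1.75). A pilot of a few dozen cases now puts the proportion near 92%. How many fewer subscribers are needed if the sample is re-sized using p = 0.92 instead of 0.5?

Conservative (p = 0.5): n = 1.75² × 0.25 / 0.039² ≈ 503.37 → 504.
Using p = 0.92: p(1−p) = 0.0736, so n = 1.75² × 0.0736 / 0.039² ≈ 148.19 → 149.
Reduction: 504 − 149 = 355.

355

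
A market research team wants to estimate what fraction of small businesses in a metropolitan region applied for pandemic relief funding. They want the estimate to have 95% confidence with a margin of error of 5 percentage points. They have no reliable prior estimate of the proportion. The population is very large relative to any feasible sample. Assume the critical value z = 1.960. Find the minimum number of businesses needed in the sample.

With no prior estimate, use p = 0.5, giving p(1−p) = 0.25.
n = z²·p(1−p)/E² = 1.960² × 0.2500 / 0.050² = 3.8416 × 0.2500 / 0.002500 ≈ 384.16.
Rounding up gives n = 385.

385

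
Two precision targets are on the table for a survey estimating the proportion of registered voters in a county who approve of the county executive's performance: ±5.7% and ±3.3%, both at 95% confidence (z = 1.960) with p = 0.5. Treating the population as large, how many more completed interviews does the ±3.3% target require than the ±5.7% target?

At ±5.7%: n = 1.960² × 0.2500 / 0.057² ≈ 295.60 → 296.
At ±3.3%: n = 1.960² × 0.2500 / 0.033² ≈ 881.91 → 882.
Additional respondents: 882 − 296 = 586.

586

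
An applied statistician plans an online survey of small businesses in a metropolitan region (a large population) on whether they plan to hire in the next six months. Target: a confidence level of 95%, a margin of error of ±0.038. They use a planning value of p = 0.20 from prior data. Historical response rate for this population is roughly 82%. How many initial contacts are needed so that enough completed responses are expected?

520

For 95% confidence, z = 1.960.
Completed interviews needed: n₀ = 1.960² × 0.1600 / 0.038² ≈ 425.66 → 426.
At an 82% response rate, contacts needed = 426 / 0.82 ≈ 519.51 → 520.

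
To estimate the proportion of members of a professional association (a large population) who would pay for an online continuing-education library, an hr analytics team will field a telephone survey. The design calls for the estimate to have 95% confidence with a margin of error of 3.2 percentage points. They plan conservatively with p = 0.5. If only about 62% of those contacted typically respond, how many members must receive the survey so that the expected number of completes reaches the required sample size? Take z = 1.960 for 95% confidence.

Completed interviews needed: n₀ = 1.960² × 0.2500 / 0.032² ≈ 937.89 → 938.
At a 62% response rate, contacts needed = 938 / 0.62 ≈ 1512.90 → 1513.

1513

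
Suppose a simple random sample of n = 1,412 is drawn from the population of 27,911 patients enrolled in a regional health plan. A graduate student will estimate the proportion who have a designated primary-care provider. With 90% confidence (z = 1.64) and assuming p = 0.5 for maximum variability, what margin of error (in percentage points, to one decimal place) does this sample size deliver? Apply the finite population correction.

2.1

Finite-population factor: (N−n)/(N−1) = (27911−1412)/(27911−1) = 0.9494.
SE(p̂) = √[p(1−p)/n · (N−n)/(N−1)] = √[0.2500/1412 × 0.9494] = 0.01297.
E = z × SE = 1.64 × 0.01297 = 0.02126 ≈ 2.1 percentage points.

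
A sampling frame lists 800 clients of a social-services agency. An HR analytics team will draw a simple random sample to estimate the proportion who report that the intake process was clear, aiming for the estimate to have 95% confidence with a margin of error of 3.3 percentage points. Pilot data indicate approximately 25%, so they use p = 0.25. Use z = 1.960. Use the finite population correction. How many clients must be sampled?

363

Unadjusted: n₀ = 1.960² × 0.25 × 0.75 / 0.033² ≈ 661.43, so n₀ = 662.
Finite population correction with N = 800: n = n₀ / (1 + (n₀−1)/N) = 662 / (1 + 661/800) = 662 / 1.8262 ≈ 362.49.
Rounding up, n = 363.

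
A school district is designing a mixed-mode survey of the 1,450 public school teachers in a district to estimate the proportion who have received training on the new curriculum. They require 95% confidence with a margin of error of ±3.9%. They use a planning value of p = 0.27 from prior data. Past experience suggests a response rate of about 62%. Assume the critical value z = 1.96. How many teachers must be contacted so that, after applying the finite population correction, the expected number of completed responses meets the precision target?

599

Completed interviews needed (unadjusted): n₀ = 1.96² × 0.1971 / 0.039² ≈ 497.82 → 498.
FPC for N = 1,450: n = 498 / (1 + 497/1450) = 498 / 1.3428 ≈ 370.88 → 371.
At a 62% response rate, contacts needed = 371 / 0.62 ≈ 598.39 → 599.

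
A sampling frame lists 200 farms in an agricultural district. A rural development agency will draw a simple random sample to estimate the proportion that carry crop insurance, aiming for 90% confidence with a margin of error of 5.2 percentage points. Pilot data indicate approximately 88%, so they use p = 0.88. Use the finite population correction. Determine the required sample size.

For 90% confidence, z = 1.645.
Unadjusted: n₀ = 1.645² × 0.88 × 0.12 / 0.052² ≈ 105.68, so n₀ = 106.
Finite population correction with N = 200: n = n₀ / (1 + (n₀−1)/N) = 106 / (1 + 105/200) = 106 / 1.5250 ≈ 69.51.
Rounding up, n = 70.

70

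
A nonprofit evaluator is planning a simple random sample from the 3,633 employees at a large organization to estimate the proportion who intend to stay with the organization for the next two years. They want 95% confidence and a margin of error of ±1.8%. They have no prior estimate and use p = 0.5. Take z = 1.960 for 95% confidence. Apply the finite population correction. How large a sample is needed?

1633

Unadjusted: n₀ = 1.960² × 0.50 × 0.50 / 0.018² ≈ 2964.20, so n₀ = 2965.
Finite population correction with N = 3,633: n = n₀ / (1 + (n₀−1)/N) = 2965 / (1 + 2964/3633) = 2965 / 1.8159 ≈ 1632.84.
Rounding up, n = 1633.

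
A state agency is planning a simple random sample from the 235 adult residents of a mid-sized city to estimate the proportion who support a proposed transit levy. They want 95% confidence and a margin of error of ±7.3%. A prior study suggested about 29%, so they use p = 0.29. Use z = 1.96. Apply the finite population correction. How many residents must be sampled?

Unadjusted: n₀ = 1.96² × 0.29 × 0.71 / 0.073² ≈ 148.43, so n₀ = 149.
Finite population correction with N = 235: n = n₀ / (1 + (n₀−1)/N) = 149 / (1 + 148/235) = 149 / 1.6298 ≈ 91.42.
Rounding up, n = 92.

92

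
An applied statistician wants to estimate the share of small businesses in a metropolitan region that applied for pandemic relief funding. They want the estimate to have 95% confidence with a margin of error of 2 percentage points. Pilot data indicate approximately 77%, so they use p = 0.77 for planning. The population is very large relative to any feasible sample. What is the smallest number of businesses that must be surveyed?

1701

For 95% confidence, z = 1.960.
With p = 0.77, p(1−p) = 0.1771.
n = z²·p(1−p)/E² = 1.960² × 0.1771 / 0.020² = 3.8416 × 0.1771 / 0.000400 ≈ 1700.87.
Rounding up gives n = 1701.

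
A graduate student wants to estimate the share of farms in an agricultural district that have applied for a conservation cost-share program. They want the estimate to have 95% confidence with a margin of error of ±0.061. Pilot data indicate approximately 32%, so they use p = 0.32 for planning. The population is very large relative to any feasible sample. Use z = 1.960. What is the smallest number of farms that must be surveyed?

With p = 0.32, p(1−p) = 0.2176.
n = z²·p(1−p)/E² = 1.960² × 0.2176 / 0.061² = 3.8416 × 0.2176 / 0.003721 ≈ 224.65.
Rounding up gives n = 225.

225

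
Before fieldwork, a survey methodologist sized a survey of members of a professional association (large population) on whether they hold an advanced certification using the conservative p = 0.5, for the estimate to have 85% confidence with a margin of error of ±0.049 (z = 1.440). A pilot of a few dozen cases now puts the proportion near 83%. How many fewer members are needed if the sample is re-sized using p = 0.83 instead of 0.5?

94

Conservative (p = 0.5): n = 1.440² × 0.25 / 0.049² ≈ 215.91 → 216.
Using p = 0.83: p(1−p) = 0.1411, so n = 1.440² × 0.1411 / 0.049² ≈ 121.86 → 122.
Reduction: 216 − 122 = 94.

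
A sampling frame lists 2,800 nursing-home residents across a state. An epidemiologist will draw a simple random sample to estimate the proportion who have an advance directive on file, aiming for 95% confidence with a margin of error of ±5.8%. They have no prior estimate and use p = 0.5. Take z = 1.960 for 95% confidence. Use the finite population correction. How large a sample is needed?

Unadjusted: n₀ = 1.960² × 0.50 × 0.50 / 0.058² ≈ 285.49, so n₀ = 286.
Finite population correction with N = 2,800: n = n₀ / (1 + (n₀−1)/N) = 286 / (1 + 285/2800) = 286 / 1.1018 ≈ 259.58.
Rounding up, n = 260.

260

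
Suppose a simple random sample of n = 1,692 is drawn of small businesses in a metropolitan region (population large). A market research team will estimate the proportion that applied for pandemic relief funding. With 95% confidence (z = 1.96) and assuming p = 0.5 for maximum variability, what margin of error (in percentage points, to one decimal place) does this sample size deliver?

SE(p̂) = √[p(1−p)/n] = √[0.2500/1692] = 0.01216.
E = z × SE = 1.96 × 0.01216 = 0.02382, or 2.4 percentage points.

2.4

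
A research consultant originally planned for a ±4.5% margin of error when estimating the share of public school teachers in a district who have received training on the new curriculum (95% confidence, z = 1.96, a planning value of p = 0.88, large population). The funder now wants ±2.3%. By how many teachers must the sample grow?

At ±4.5%: n = 1.96² × 0.1056 / 0.045² ≈ 200.33 → 201.
At ±2.3%: n = 1.96² × 0.1056 / 0.023² ≈ 766.87 → 767.
Additional respondents: 767 − 201 = 566.

566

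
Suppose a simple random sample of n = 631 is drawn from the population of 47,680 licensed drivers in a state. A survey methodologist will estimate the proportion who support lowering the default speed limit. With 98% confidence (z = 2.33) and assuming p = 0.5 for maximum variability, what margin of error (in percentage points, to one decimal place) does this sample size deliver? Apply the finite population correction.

4.6

Finite-population factor: (N−n)/(N−1) = (47680−631)/(47680−1) = 0.9868.
SE(p̂) = √[p(1−p)/n · (N−n)/(N−1)] = √[0.2500/631 × 0.9868] = 0.01977.
E = z × SE = 2.33 × 0.01977 = 0.04607 ≈ 4.6 percentage points.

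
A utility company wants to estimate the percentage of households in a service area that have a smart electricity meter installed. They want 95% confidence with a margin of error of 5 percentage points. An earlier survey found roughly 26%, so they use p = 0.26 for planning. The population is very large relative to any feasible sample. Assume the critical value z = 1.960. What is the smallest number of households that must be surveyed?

296

With p = 0.26, p(1−p) = 0.1924.
n = z²·p(1−p)/E² = 1.960² × 0.1924 / 0.050² = 3.8416 × 0.1924 / 0.002500 ≈ 295.65.
Rounding up gives n = 296.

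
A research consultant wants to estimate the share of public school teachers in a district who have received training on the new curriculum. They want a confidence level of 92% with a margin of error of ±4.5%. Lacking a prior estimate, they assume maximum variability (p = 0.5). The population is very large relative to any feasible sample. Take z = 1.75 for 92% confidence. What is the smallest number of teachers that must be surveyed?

379

With p = 0.5, p(1−p) = 0.25.
n = z²·p(1−p)/E² = 1.75² × 0.2500 / 0.045² = 3.0625 × 0.2500 / 0.002025 ≈ 378.09.
Rounding up gives n = 379.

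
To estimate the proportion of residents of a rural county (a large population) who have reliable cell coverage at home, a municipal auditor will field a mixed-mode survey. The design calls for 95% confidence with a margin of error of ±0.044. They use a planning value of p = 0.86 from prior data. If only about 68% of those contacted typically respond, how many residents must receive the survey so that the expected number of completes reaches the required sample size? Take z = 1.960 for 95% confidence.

352

Completed interviews needed: n₀ = 1.960² × 0.1204 / 0.044² ≈ 238.91 → 239.
At a 68% response rate, contacts needed = 239 / 0.68 ≈ 351.47 → 352.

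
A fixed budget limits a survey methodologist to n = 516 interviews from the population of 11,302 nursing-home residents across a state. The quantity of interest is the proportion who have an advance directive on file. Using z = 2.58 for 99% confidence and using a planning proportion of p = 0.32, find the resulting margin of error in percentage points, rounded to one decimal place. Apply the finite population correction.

Finite-population factor: (N−n)/(N−1) = (11302−516)/(11302−1) = 0.9544.
SE(p̂) = √[p(1−p)/n · (N−n)/(N−1)] = √[0.2176/516 × 0.9544] = 0.02006.
E = z × SE = 2.58 × 0.02006 = 0.05176 ≈ 5.2 percentage points.

5.2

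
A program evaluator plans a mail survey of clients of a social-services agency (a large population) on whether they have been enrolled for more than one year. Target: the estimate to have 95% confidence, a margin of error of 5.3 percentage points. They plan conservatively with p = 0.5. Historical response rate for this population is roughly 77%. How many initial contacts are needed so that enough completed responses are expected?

445

For 95% confidence, z = 1.960.
Completed interviews needed: n₀ = 1.960² × 0.2500 / 0.053² ≈ 341.90 → 342.
At a 77% response rate, contacts needed = 342 / 0.77 ≈ 444.16 → 445.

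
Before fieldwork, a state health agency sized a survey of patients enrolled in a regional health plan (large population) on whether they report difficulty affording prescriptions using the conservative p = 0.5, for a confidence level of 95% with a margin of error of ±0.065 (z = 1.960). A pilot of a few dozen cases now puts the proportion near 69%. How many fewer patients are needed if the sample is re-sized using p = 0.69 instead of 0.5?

Conservative (p = 0.5): n = 1.960² × 0.25 / 0.065² ≈ 227.31 → 228.
Using p = 0.69: p(1−p) = 0.2139, so n = 1.960² × 0.2139 / 0.065² ≈ 194.49 → 195.
Reduction: 228 − 195 = 33.

33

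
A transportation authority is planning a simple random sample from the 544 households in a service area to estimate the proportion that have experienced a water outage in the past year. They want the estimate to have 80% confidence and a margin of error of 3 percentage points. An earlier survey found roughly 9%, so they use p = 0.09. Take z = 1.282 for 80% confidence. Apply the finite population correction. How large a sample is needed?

Unadjusted: n₀ = 1.282² × 0.09 × 0.91 / 0.030² ≈ 149.56, so n₀ = 150.
Finite population correction with N = 544: n = n₀ / (1 + (n₀−1)/N) = 150 / (1 + 149/544) = 150 / 1.2739 ≈ 117.75.
Rounding up, n = 118.

118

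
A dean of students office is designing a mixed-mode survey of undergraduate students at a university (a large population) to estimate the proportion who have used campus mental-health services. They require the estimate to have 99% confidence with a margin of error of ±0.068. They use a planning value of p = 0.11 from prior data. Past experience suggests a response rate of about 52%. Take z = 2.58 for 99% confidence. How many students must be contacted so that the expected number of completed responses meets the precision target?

272

Completed interviews needed: n₀ = 2.58² × 0.0979 / 0.068² ≈ 140.93 → 141.
At a 52% response rate, contacts needed = 141 / 0.52 ≈ 271.15 → 272.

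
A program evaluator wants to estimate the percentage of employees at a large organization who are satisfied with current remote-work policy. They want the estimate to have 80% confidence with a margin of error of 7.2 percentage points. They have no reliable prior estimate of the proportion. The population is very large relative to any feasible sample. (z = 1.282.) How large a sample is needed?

With no prior estimate, use p = 0.5, giving p(1−p) = 0.25.
n = z²·p(1−p)/E² = 1.282² × 0.2500 / 0.072² = 1.6435 × 0.2500 / 0.005184 ≈ 79.26.
Rounding up gives n = 80.

80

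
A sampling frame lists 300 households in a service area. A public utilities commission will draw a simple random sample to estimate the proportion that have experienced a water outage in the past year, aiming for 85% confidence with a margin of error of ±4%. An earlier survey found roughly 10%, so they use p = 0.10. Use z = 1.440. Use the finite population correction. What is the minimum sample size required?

85

Unadjusted: n₀ = 1.440² × 0.10 × 0.90 / 0.040² ≈ 116.64, so n₀ = 117.
Finite population correction with N = 300: n = n₀ / (1 + (n₀−1)/N) = 117 / (1 + 116/300) = 117 / 1.3867 ≈ 84.38.
Rounding up, n = 85.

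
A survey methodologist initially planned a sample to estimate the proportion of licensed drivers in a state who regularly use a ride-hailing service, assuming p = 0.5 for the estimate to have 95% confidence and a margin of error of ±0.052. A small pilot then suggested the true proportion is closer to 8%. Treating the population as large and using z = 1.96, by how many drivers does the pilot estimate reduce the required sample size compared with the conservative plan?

251

Conservative (p = 0.5): n = 1.96² × 0.25 / 0.052² ≈ 355.18 → 356.
Using p = 0.08: p(1−p) = 0.0736, so n = 1.96² × 0.0736 / 0.052² ≈ 104.56 → 105.
Reduction: 356 − 105 = 251.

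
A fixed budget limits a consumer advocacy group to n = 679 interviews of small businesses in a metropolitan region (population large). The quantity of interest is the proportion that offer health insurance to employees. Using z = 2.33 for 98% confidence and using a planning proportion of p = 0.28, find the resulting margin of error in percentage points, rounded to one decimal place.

SE(p̂) = √[p(1−p)/n] = √[0.2016/679] = 0.01723.
E = z × SE = 2.33 × 0.01723 = 0.04015, or 4.0 percentage points.

4.0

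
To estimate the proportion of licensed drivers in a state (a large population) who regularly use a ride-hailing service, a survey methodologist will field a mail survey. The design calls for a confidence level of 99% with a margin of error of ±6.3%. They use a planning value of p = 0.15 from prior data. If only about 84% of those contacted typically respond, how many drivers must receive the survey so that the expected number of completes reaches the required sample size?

255

For 99% confidence, z = 2.58.
Completed interviews needed: n₀ = 2.58² × 0.1275 / 0.063² ≈ 213.83 → 214.
At an 84% response rate, contacts needed = 214 / 0.84 ≈ 254.76 → 255.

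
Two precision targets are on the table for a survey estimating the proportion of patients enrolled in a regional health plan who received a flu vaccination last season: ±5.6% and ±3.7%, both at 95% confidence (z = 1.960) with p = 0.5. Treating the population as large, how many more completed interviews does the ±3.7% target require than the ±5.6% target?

At ±5.6%: n = 1.960² × 0.2500 / 0.056² ≈ 306.25 → 307.
At ±3.7%: n = 1.960² × 0.2500 / 0.037² ≈ 701.53 → 702.
Additional respondents: 702 − 307 = 395.

395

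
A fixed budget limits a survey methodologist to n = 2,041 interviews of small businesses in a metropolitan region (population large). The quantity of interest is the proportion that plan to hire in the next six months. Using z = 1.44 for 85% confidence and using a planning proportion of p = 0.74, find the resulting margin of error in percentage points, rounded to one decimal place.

1.4

SE(p̂) = √[p(1−p)/n] = √[0.1924/2041] = 0.00971.
E = z × SE = 1.44 × 0.00971 = 0.01398, or 1.4 percentage points.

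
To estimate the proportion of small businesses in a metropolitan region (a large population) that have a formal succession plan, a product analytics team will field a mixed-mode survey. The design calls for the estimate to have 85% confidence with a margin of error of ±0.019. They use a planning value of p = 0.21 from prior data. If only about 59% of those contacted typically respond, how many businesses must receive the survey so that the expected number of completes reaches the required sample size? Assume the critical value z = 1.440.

1616

Completed interviews needed: n₀ = 1.440² × 0.1659 / 0.019² ≈ 952.94 → 953.
At a 59% response rate, contacts needed = 953 / 0.59 ≈ 1615.25 → 1616.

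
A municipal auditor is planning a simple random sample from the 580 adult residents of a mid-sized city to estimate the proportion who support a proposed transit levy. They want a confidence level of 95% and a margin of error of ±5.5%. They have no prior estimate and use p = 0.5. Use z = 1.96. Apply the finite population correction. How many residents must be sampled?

Unadjusted: n₀ = 1.96² × 0.50 × 0.50 / 0.055² ≈ 317.49, so n₀ = 318.
Finite population correction with N = 580: n = n₀ / (1 + (n₀−1)/N) = 318 / (1 + 317/580) = 318 / 1.5466 ≈ 205.62.
Rounding up, n = 206.

206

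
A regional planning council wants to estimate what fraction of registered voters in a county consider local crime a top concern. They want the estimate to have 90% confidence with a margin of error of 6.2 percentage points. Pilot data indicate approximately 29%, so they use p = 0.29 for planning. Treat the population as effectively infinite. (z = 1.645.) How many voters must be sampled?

145

With p = 0.29, p(1−p) = 0.2059.
n = z²·p(1−p)/E² = 1.645² × 0.2059 / 0.062² = 2.7060 × 0.2059 / 0.003844 ≈ 144.95.
Rounding up gives n = 145.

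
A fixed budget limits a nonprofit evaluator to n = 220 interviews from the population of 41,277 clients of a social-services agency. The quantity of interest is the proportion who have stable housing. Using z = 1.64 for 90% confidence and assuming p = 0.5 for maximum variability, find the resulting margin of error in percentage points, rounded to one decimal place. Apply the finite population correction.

5.5

Finite-population factor: (N−n)/(N−1) = (41277−220)/(41277−1) = 0.9947.
SE(p̂) = √[p(1−p)/n · (N−n)/(N−1)] = √[0.2500/220 × 0.9947] = 0.03362.
E = z × SE = 1.64 × 0.03362 = 0.05514 ≈ 5.5 percentage points.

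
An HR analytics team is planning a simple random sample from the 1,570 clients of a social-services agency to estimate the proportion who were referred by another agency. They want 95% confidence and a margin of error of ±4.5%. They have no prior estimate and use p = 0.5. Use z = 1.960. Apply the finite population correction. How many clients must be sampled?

Unadjusted: n₀ = 1.960² × 0.50 × 0.50 / 0.045² ≈ 474.27, so n₀ = 475.
Finite population correction with N = 1,570: n = n₀ / (1 + (n₀−1)/N) = 475 / (1 + 474/1570) = 475 / 1.3019 ≈ 364.85.
Rounding up, n = 365.

365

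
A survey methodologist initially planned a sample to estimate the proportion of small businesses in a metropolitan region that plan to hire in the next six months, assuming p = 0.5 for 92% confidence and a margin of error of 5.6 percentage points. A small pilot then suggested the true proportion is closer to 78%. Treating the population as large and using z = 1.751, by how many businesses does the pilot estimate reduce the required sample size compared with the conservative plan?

77

Conservative (p = 0.5): n = 1.751² × 0.25 / 0.056² ≈ 244.42 → 245.
Using p = 0.78: p(1−p) = 0.1716, so n = 1.751² × 0.1716 / 0.056² ≈ 167.77 → 168.
Reduction: 245 − 168 = 77.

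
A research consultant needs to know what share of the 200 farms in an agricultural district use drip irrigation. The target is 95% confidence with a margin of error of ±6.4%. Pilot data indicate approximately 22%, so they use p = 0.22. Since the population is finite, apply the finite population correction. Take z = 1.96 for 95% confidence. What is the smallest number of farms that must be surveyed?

Unadjusted: n₀ = 1.96² × 0.22 × 0.78 / 0.064² ≈ 160.94, so n₀ = 161.
Finite population correction with N = 200: n = n₀ / (1 + (n₀−1)/N) = 161 / (1 + 160/200) = 161 / 1.8000 ≈ 89.44.
Rounding up, n = 90.

90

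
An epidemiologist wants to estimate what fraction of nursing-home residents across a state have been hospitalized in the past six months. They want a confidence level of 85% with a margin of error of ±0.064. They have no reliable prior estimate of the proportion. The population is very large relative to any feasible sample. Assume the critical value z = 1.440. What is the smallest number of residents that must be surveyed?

With no prior estimate, use p = 0.5, giving p(1−p) = 0.25.
n = z²·p(1−p)/E² = 1.440² × 0.2500 / 0.064² = 2.0736 × 0.2500 / 0.004096 ≈ 126.56.
Rounding up gives n = 127.

127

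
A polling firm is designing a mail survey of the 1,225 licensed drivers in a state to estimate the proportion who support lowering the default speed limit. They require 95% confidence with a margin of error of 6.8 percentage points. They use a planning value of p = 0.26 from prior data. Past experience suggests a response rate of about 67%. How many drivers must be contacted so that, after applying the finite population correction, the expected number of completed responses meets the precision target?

212

For 95% confidence, z = 1.96.
Completed interviews needed (unadjusted): n₀ = 1.96² × 0.1924 / 0.068² ≈ 159.85 → 160.
FPC for N = 1,225: n = 160 / (1 + 159/1225) = 160 / 1.1298 ≈ 141.62 → 142.
At a 67% response rate, contacts needed = 142 / 0.67 ≈ 211.94 → 212.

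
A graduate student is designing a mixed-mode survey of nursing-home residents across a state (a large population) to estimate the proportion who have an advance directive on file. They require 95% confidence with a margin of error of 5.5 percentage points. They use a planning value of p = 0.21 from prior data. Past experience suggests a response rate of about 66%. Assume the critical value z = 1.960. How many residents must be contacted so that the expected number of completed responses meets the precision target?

Completed interviews needed: n₀ = 1.960² × 0.1659 / 0.055² ≈ 210.68 → 211.
At a 66% response rate, contacts needed = 211 / 0.66 ≈ 319.70 → 320.

320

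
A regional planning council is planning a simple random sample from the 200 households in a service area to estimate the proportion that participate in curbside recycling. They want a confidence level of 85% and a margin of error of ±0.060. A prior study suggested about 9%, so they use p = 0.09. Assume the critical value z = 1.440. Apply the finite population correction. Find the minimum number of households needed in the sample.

39

Unadjusted: n₀ = 1.440² × 0.09 × 0.91 / 0.060² ≈ 47.17, so n₀ = 48.
Finite population correction with N = 200: n = n₀ / (1 + (n₀−1)/N) = 48 / (1 + 47/200) = 48 / 1.2350 ≈ 38.87.
Rounding up, n = 39.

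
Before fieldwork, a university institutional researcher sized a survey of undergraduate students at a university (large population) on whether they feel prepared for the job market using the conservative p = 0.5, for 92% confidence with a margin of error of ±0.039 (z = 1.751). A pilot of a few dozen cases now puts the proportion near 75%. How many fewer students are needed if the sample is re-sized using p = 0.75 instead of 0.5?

Conservative (p = 0.5): n = 1.751² × 0.25 / 0.039² ≈ 503.94 → 504.
Using p = 0.75: p(1−p) = 0.1875, so n = 1.751² × 0.1875 / 0.039² ≈ 377.96 → 378.
Reduction: 504 − 378 = 126.

126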